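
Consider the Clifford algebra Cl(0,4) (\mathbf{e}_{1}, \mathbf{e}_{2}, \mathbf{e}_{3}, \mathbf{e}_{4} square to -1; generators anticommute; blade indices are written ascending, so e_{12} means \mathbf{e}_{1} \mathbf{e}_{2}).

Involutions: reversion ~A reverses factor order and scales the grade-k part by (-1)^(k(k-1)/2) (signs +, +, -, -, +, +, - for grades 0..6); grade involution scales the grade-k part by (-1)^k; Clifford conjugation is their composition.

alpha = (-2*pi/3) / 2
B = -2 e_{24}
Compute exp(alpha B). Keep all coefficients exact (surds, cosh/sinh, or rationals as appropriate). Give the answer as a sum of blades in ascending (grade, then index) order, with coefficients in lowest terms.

B^2 = (-2)^2*(e_{24})^2 = 4*(-1) = -4 (a basis 2-blade squares to minus the product of its generators' squares).
B^2 = -4 — the series telescopes trigonometrically here: l = 2, alpha*l = - \frac{2 \pi}{3}, so exp(alpha B) = cos(- \frac{2 \pi}{3}) + (sin(- \frac{2 \pi}{3})/2)*B = - \frac{1}{2} + (- \frac{\sqrt{3}}{4})*B.
Answer: - \frac{1}{2} + \frac{\sqrt{3}}{2} e_{24}


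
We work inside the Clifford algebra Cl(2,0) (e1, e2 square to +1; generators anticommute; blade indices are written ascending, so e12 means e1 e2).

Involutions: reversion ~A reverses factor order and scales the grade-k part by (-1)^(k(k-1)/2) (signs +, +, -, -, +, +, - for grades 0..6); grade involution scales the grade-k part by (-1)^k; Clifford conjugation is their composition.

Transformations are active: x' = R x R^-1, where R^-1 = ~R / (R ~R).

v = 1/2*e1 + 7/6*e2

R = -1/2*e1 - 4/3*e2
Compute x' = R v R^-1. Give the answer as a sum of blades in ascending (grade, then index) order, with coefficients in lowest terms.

~R = -1/2*e1 - 4/3*e2, and R ~R = 73/36, so R^-1 = ~R / (73/36).
R v = -65/36 + 1/12*e12
Answer: 57/146*e1 + 529/438*e2


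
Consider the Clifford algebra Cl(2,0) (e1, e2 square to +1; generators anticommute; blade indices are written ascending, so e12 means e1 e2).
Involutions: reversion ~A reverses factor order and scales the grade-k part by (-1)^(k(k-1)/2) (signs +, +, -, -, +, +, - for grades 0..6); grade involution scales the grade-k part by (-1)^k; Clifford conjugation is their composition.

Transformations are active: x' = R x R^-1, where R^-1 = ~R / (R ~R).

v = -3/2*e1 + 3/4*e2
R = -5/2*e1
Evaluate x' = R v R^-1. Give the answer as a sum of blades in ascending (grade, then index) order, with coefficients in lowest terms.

~R = -5/2*e1, and R ~R = 25/4, so R^-1 = ~R / (25/4).
R v = 15/4 - 15/8*e12
Answer: -3/2*e1 - 3/4*e2


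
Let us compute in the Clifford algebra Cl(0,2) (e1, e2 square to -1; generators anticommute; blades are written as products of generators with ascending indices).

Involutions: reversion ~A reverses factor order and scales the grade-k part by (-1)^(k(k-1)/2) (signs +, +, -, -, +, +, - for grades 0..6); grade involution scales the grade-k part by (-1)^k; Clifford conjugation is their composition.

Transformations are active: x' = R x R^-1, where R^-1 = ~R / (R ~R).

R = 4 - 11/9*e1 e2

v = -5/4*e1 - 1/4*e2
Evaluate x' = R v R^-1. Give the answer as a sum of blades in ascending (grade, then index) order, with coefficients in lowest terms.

~R = 4 + 11/9*e1 e2, and R ~R = 1417/81, so R^-1 = ~R / (1417/81).
R v = -191/36*e1 + 19/36*e2
Answer: -6667/5668*e1 + 2785/5668*e2


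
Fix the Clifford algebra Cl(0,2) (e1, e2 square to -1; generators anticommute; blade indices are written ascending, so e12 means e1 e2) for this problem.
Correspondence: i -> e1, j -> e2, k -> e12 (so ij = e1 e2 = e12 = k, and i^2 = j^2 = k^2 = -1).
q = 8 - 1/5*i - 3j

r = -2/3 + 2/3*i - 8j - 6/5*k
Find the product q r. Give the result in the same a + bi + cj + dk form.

In blades: q = 8 - 1/5*e1 - 3*e2, r = -2/3 + 2/3*e1 - 8*e2 - 6/5*e12.
Distribute q over r term by term (generator squares from the signature, products reordered to ascending indices): (8)*r = -16/3 + 16/3*e1 - 64*e2 - 48/5*e12; (-1/5*e1)*r = 2/15 + 2/15*e1 - 6/25*e2 + 8/5*e12; (-3*e2)*r = -24 + 18/5*e1 + 2*e2 + 2*e12.
Sum: -146/5 + 136/15*e1 - 1556/25*e2 - 6*e12; translating back through the correspondence:
Answer: -146/5 + 136/15*i - 1556/25*j - 6k


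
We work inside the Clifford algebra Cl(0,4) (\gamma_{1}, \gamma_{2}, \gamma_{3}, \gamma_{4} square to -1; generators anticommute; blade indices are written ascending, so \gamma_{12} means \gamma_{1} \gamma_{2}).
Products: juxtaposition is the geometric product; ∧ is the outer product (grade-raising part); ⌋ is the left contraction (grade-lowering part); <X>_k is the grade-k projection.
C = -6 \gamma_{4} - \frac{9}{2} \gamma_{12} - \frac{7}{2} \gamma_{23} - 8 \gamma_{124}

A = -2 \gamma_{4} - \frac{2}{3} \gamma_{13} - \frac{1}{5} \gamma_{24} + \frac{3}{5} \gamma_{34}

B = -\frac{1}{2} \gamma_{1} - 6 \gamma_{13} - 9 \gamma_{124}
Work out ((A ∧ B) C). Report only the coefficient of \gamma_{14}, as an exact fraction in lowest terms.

step 1: -\gamma_{14} + \frac{1}{10} \gamma_{124} + \frac{117}{10} \gamma_{134} - \frac{6}{5} \gamma_{1234}
step 2: -\frac{4}{5} - 6 \gamma_{1} + 8 \gamma_{2} + \frac{48}{5} \gamma_{3} + \frac{9}{20} \gamma_{4} + \frac{3}{5} \gamma_{12} + \frac{351}{5} \gamma_{13} - \frac{21}{5} \gamma_{14} - \frac{468}{5} \gamma_{23} - \frac{9}{2} \gamma_{24} - \frac{27}{5} \gamma_{34} - \frac{36}{5} \gamma_{123} - \frac{819}{20} \gamma_{124} + \frac{7}{20} \gamma_{134} + \frac{1053}{20} \gamma_{234} + \frac{7}{2} \gamma_{1234}
Answer: -\frac{21}{5}


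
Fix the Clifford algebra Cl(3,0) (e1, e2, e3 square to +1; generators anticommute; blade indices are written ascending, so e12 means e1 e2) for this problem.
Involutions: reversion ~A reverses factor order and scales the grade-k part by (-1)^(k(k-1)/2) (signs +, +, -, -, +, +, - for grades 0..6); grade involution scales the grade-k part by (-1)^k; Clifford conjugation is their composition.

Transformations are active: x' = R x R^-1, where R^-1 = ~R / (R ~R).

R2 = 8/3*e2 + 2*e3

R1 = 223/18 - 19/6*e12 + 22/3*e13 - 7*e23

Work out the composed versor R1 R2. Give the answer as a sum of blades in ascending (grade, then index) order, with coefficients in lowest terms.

Distribute over the terms of R2 (each basis-blade product reordered to ascending indices, repeated generators contracted through their squares):
R1 (8/3*e2) = -76/9*e1 + 892/27*e2 + 56/3*e3 - 176/9*e123
R1 (2*e3) = 44/3*e1 - 14*e2 + 223/9*e3 - 19/3*e123
Summing the partial products and collecting blades:
Answer: 56/9*e1 + 514/27*e2 + 391/9*e3 - 233/9*e123


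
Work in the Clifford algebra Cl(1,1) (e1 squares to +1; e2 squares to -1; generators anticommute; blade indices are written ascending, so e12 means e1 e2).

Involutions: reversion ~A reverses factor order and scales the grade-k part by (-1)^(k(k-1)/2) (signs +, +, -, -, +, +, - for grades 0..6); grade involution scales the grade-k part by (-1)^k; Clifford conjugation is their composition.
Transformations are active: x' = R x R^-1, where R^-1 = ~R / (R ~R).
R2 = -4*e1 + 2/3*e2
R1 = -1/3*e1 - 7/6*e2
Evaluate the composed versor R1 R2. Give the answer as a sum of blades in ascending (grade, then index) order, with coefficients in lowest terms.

Distribute over the terms of R1 (each basis-blade product reordered to ascending indices, repeated generators contracted through their squares):
(-1/3*e1) R2 = 4/3 - 2/9*e12
(-7/6*e2) R2 = 7/9 - 14/3*e12
Summing the partial products and collecting blades:
Answer: 19/9 - 44/9*e12


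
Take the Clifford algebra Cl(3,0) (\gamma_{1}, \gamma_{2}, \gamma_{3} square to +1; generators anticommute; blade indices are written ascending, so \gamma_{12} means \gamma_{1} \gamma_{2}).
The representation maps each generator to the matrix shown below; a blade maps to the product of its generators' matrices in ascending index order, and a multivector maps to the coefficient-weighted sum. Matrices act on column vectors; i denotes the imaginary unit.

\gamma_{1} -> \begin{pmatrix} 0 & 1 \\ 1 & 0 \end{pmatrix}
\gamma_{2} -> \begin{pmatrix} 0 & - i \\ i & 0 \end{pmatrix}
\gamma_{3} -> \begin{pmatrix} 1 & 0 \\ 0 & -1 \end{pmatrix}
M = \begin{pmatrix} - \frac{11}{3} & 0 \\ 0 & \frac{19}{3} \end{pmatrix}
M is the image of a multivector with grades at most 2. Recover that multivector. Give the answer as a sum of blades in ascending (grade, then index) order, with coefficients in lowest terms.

Method: 1, rho(\gamma_{1}), rho(\gamma_{2}), rho(\gamma_{3}) form a trace-orthogonal basis of the 2x2 complex matrices (tr(X Y) = 2 if X = Y, else 0), so M = m0*1 + m1*rho(\gamma_{1}) + m2*rho(\gamma_{2}) + m3*rho(\gamma_{3}) with m0 = tr(M)/2 = \frac{4}{3}, m1 = tr(M rho(\gamma_{1}))/2 = 0, m2 = tr(M rho(\gamma_{2}))/2 = 0, m3 = tr(M rho(\gamma_{3}))/2 = -5.
Multiplying table entries, the bivector images are rho(\gamma_{12}) = i*rho(\gamma_{3}), rho(\gamma_{13}) = -i*rho(\gamma_{2}), rho(\gamma_{23}) = i*rho(\gamma_{1}); with real blade coefficients the real parts of m0..m3 are the coefficients of 1, \gamma_{1}, \gamma_{2}, \gamma_{3} and the imaginary parts give the bivectors (\gamma_{23}: Im m1, \gamma_{13}: -Im m2, \gamma_{12}: Im m3).
Answer: \frac{4}{3} - 5 \gamma_{3}


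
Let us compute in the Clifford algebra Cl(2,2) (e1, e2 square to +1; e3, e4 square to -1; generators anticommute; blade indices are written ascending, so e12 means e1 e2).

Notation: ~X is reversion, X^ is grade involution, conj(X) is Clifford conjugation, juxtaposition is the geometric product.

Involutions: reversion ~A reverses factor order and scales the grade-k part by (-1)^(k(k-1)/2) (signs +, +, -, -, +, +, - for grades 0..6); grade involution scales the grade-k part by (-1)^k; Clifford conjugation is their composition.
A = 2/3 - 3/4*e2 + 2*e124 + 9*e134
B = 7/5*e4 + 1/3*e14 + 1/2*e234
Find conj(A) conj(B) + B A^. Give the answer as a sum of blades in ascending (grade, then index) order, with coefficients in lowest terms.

first term: 2/3*e2 + 3*e3 - 14/15*e4 - 17/10*e12 + 58/5*e13 - 2/9*e14 - 21/20*e24 + 3/8*e34 + 1/4*e124 + 1/3*e234
second term: 2/3*e2 + 3*e3 + 14/15*e4 - 17/10*e12 + 58/5*e13 + 2/9*e14 - 21/20*e24 + 3/8*e34 - 1/4*e124 + 1/3*e234
Answer: 4/3*e2 + 6*e3 - 17/5*e12 + 116/5*e13 - 21/10*e24 + 3/4*e34 + 2/3*e234


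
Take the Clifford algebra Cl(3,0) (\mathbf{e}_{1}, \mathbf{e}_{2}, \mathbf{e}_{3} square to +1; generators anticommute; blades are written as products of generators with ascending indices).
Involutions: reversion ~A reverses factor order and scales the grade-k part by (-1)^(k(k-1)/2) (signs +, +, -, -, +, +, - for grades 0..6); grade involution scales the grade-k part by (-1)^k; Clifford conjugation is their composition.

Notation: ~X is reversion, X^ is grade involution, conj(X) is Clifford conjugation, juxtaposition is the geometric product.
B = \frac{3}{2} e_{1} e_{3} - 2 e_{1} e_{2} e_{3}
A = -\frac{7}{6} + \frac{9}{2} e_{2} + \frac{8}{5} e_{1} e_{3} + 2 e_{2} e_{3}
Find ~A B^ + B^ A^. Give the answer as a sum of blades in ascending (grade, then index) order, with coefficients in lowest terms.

first term: \frac{12}{5} + 4 e_{1} - \frac{16}{5} e_{2} - 3 e_{1} e_{2} - \frac{43}{4} e_{1} e_{3} - \frac{109}{12} e_{1} e_{2} e_{3}
second term: -\frac{12}{5} - 4 e_{1} + \frac{16}{5} e_{2} - 3 e_{1} e_{2} + \frac{29}{4} e_{1} e_{3} + \frac{53}{12} e_{1} e_{2} e_{3}
Answer: -6 e_{1} e_{2} - \frac{7}{2} e_{1} e_{3} - \frac{14}{3} e_{1} e_{2} e_{3}


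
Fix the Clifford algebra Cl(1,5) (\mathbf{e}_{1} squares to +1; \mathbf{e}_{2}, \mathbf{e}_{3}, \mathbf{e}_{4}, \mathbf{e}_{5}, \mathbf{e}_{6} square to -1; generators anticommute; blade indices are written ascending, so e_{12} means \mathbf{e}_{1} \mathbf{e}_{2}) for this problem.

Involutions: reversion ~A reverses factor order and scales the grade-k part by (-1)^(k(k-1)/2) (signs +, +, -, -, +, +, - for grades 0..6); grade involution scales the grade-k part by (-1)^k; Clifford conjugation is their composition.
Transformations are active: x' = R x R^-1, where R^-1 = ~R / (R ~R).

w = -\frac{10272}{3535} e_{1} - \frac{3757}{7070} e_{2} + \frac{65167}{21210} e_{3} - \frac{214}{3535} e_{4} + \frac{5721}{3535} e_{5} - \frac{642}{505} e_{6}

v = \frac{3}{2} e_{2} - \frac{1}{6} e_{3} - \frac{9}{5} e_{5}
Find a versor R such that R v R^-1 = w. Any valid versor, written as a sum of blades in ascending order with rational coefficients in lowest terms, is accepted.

Since q(v) = q(w) = -\frac{2483}{450}, the sum R = v + w = -\frac{10272}{3535} e_{1} + \frac{3424}{3535} e_{2} + \frac{10272}{3535} e_{3} - \frac{214}{3535} e_{4} - \frac{642}{3535} e_{5} - \frac{642}{505} e_{6} does the job whenever invertible.
Answer: -\frac{10272}{3535} e_{1} + \frac{3424}{3535} e_{2} + \frac{10272}{3535} e_{3} - \frac{214}{3535} e_{4} - \frac{642}{3535} e_{5} - \frac{642}{505} e_{6}


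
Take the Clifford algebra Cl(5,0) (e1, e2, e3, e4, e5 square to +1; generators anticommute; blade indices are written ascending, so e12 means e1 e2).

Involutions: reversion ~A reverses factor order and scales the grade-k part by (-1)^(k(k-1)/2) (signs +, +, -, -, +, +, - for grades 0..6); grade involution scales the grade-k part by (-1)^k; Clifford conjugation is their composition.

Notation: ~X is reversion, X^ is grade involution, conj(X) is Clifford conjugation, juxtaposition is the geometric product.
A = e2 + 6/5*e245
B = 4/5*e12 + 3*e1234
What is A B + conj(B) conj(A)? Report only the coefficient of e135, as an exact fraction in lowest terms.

first term: -4/5*e1 - 3*e134 + 18/5*e135 - 24/25*e145
second term: 4/5*e1 - 3*e134 + 18/5*e135 - 24/25*e145
Answer: 36/5


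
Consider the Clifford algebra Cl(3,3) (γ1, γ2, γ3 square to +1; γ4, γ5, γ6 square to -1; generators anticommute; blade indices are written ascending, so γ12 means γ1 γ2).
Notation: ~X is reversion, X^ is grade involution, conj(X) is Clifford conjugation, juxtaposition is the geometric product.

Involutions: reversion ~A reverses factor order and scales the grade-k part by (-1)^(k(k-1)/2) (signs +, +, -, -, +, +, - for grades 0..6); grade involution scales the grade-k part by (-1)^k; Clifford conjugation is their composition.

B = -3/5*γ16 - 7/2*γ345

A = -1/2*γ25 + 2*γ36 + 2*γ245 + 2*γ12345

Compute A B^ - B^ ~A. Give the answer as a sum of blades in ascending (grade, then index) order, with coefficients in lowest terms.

first term: -7*γ12 + 6/5*γ13 - 7*γ23 + 7/4*γ234 - 7*γ456 + 3/10*γ1256 + 6/5*γ12456 - 6/5*γ23456
second term: -7*γ12 + 6/5*γ13 - 7*γ23 + 7/4*γ234 - 7*γ456 - 3/10*γ1256 - 6/5*γ12456 + 6/5*γ23456
Answer: 3/5*γ1256 + 12/5*γ12456 - 12/5*γ23456


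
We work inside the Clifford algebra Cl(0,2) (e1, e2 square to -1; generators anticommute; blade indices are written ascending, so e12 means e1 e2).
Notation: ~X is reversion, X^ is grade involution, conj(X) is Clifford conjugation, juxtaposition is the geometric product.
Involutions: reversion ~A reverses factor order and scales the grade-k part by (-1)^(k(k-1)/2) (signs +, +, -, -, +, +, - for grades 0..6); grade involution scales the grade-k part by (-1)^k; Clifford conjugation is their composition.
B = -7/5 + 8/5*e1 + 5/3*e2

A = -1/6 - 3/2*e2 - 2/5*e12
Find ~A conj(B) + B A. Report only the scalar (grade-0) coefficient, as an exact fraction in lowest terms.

first term: -34/15 + 14/15*e1 + 391/225*e2 - 74/25*e12
second term: 41/15 - 14/15*e1 + 554/225*e2 - 46/25*e12
Answer: 7/15


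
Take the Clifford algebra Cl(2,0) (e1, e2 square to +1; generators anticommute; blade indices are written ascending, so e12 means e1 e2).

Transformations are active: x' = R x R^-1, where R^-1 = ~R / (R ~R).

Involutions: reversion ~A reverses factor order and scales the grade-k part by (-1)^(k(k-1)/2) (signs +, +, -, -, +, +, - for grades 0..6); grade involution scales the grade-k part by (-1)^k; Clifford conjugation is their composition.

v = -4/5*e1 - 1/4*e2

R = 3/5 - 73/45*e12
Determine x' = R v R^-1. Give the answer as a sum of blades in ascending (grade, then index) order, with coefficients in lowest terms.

~R = 3/5 + 73/45*e12, and R ~R = 6058/2025, so R^-1 = ~R / (6058/2025).
R v = -67/900*e1 - 1303/900*e2
Answer: 9331/12116*e1 - 5009/15145*e2


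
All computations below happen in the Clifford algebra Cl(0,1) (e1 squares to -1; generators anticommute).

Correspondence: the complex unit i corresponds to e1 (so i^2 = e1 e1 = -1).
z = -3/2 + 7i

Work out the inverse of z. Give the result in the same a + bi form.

In blades: z = -3/2 + 7*e1.
With qbar = -3/2 - 7*e1 (scalar fixed, mapped units negated), z qbar = 205/4 (the sum of squared coefficients), so z^-1 = qbar / (205/4) = -6/205 - 28/205*e1; translating back:
Answer: -6/205 - 28/205*i


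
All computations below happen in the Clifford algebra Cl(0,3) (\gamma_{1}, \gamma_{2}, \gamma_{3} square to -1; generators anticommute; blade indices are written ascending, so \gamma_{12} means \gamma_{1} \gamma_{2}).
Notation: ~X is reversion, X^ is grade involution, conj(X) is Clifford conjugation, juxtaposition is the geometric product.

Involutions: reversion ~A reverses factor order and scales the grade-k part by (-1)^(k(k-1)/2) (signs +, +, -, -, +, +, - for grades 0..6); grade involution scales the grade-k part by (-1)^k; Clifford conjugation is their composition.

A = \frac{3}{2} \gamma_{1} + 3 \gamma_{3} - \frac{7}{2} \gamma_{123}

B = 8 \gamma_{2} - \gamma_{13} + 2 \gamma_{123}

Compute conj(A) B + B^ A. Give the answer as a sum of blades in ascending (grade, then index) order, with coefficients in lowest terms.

first term: -7 + 3 \gamma_{1} + \frac{7}{2} \gamma_{2} - \frac{3}{2} \gamma_{3} - 6 \gamma_{12} - 28 \gamma_{13} + 27 \gamma_{23}
second term: 7 + 3 \gamma_{1} + \frac{7}{2} \gamma_{2} - \frac{3}{2} \gamma_{3} + 18 \gamma_{12} + 28 \gamma_{13} - 21 \gamma_{23}
Answer: 6 \gamma_{1} + 7 \gamma_{2} - 3 \gamma_{3} + 12 \gamma_{12} + 6 \gamma_{23}


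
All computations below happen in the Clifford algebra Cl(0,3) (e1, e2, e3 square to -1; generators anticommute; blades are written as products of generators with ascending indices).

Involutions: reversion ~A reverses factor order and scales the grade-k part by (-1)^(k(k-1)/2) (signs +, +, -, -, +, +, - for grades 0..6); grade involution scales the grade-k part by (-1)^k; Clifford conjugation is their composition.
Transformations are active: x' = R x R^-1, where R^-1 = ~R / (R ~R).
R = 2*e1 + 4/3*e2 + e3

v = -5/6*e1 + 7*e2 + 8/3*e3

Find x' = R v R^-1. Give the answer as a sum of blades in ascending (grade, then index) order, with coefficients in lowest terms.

~R = 2*e1 + 4/3*e2 + e3, and R ~R = -61/9, so R^-1 = ~R / (-61/9).
R v = -31/3 + 136/9*e1 e2 + 37/6*e1 e3 - 31/9*e2 e3
Answer: 2537/366*e1 - 179/61*e2 + 70/183*e3


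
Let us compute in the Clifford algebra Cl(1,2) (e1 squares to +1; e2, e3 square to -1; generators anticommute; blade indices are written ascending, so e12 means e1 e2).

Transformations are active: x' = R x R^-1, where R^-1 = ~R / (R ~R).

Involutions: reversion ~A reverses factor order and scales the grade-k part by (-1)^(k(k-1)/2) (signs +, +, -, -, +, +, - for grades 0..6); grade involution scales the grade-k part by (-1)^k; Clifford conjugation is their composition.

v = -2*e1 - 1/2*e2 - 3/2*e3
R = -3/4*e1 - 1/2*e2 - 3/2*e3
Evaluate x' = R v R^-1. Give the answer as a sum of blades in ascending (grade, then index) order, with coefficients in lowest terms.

~R = -3/4*e1 - 1/2*e2 - 3/2*e3, and R ~R = -31/16, so R^-1 = ~R / (-31/16).
R v = -1 - 5/8*e12 - 15/8*e13
Answer: 38/31*e1 - 1/62*e2 - 3/62*e3


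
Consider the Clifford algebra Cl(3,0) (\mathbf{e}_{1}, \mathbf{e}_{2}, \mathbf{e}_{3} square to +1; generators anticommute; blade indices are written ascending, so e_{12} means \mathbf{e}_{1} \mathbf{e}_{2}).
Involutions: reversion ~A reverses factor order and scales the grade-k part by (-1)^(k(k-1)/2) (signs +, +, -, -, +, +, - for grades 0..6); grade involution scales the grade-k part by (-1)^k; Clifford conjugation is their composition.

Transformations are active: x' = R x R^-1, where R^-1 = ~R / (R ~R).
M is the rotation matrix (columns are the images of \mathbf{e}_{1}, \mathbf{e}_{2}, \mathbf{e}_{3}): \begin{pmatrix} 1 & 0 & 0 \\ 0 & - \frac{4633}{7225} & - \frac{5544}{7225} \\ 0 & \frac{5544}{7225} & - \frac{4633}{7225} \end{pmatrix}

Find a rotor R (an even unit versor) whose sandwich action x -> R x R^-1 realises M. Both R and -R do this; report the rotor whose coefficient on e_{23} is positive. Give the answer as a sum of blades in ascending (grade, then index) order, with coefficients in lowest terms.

Method: write R = a + b12*e_{12} + b13*e_{13} + b23*e_{23} with a^2 + b12^2 + b13^2 + b23^2 = 1 (so R^-1 = ~R). Expanding the columns R e_j ~R gives tr M = 4a^2 - 1 and, from the antisymmetric part, M21 - M12 = -4a*b12, M13 - M31 = 4a*b13, M32 - M23 = -4a*b23.
Here tr M = -\frac{2041}{7225}, so a^2 = (1 + tr M)/4 = \frac{1296}{7225} and a = ±\frac{36}{85}. Taking a = \frac{36}{85}: M21 - M12 = 0, M13 - M31 = 0, M32 - M23 = \frac{11088}{7225}, giving b12 = 0, b13 = 0, b23 = -\frac{77}{85}, i.e. R = \frac{36}{85} - \frac{77}{85} e_{23}.
Its e_{23} coefficient is negative, so report the other preimage -R.
Answer: -\frac{36}{85} + \frac{77}{85} e_{23}. Sheet selection: the two-to-one cover makes ±R indistinguishable at the matrix level (trace -\frac{2041}{7225}), so uniqueness comes from the required sign on e_{23}.


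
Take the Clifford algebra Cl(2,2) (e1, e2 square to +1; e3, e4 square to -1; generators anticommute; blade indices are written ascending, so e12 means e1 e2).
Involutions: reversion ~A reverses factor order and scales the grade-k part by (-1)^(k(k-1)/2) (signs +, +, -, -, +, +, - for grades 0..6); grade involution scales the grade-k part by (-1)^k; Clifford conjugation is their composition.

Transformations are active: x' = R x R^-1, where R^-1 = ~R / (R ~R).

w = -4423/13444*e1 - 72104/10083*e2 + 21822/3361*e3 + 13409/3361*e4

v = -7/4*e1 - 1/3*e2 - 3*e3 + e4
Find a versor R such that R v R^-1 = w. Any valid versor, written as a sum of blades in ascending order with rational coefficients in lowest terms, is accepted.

Here q(v) = q(w) = -983/144; the classical choice R = v + w = -13975/6722*e1 - 25155/3361*e2 + 11739/3361*e3 + 16770/3361*e4 then realises v -> w under the sandwich.
Answer: -13975/6722*e1 - 25155/3361*e2 + 11739/3361*e3 + 16770/3361*e4


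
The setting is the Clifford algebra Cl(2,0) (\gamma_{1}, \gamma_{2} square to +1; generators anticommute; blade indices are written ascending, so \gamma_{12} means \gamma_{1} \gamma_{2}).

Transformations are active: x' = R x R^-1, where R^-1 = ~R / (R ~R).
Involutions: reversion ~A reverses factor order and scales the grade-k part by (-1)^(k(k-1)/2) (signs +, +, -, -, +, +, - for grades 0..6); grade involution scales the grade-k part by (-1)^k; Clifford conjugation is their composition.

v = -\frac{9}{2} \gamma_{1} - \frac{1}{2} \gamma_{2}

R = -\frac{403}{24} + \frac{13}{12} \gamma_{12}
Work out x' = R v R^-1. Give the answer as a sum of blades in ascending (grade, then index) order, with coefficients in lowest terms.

~R = -\frac{403}{24} - \frac{13}{12} \gamma_{12}, and R ~R = \frac{163085}{576}, so R^-1 = ~R / (\frac{163085}{576}).
R v = \frac{3601}{48} \gamma_{1} + \frac{637}{48} \gamma_{2}
Answer: -\frac{8489}{1930} \gamma_{1} - \frac{2073}{1930} \gamma_{2}


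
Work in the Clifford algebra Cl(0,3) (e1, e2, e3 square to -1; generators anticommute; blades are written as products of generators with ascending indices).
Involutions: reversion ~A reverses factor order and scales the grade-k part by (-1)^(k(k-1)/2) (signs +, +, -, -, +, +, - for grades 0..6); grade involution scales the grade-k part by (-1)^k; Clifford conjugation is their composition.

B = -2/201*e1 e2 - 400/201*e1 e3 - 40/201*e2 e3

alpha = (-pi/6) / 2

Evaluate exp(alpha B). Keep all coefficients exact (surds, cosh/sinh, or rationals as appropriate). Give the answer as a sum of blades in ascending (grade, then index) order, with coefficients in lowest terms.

B^2 term by term: the squares give (-2/201)^2*(e1 e2)^2 + (-400/201)^2*(e1 e3)^2 + (-40/201)^2*(e2 e3)^2 = 4/40401*(-1) + 160000/40401*(-1) + 1600/40401*(-1) = -4 (each basis 2-blade squares to minus the product of its generators' squares); cross terms between blades sharing an index anticommute and cancel. So B^2 = -4.
B^2 = -4 — a negative square means the series sums to a rotation: l = 2, alpha*l = -pi/6, so exp(alpha B) = cos(-pi/6) + (sin(-pi/6)/2)*B = sqrt(3)/2 + (-1/4)*B.
Answer: sqrt(3)/2 + 1/402*e1 e2 + 100/201*e1 e3 + 10/201*e2 e3


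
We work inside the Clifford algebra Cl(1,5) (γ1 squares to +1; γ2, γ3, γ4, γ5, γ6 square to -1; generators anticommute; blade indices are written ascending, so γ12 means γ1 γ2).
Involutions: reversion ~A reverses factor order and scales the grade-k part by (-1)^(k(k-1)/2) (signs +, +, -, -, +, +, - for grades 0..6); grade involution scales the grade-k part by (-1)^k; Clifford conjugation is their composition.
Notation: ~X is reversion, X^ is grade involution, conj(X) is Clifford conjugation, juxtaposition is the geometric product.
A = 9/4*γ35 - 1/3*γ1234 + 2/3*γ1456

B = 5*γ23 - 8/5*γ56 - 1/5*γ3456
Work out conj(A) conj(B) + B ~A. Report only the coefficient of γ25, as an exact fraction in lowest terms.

first term: 2/15*γ13 - 41/15*γ14 + 45/4*γ25 + 18/5*γ36 + 9/20*γ46 - 1/15*γ1256 - 58/15*γ123456
second term: -2/15*γ13 + 41/15*γ14 + 45/4*γ25 + 18/5*γ36 + 9/20*γ46 - 1/15*γ1256 + 58/15*γ123456
Answer: 45/2


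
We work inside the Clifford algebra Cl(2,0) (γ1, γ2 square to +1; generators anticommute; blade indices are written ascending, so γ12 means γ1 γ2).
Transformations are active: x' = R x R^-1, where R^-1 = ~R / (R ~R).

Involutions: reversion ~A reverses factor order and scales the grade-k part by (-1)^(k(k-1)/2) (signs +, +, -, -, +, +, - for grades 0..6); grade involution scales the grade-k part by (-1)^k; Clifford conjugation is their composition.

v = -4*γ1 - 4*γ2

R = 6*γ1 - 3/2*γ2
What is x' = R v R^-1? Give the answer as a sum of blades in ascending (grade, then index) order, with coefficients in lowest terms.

~R = 6*γ1 - 3/2*γ2, and R ~R = 153/4, so R^-1 = ~R / (153/4).
R v = -18 - 30*γ12
Answer: -28/17*γ1 + 92/17*γ2


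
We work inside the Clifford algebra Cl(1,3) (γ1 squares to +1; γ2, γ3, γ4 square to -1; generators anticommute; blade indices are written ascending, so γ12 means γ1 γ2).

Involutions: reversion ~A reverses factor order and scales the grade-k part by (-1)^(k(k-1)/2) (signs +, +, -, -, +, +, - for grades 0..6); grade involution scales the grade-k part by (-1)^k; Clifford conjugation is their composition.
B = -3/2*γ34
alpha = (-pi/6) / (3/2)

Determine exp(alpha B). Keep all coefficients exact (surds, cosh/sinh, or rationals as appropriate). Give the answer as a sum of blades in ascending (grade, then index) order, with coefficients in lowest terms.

B^2 = (-3/2)^2*(γ34)^2 = 9/4*(-1) = -9/4 (a basis 2-blade squares to minus the product of its generators' squares).
B^2 = -9/4 — a negative square means the series sums to a rotation: l = 3/2, alpha*l = -pi/6, so exp(alpha B) = cos(-pi/6) + (sin(-pi/6)/(3/2))*B = sqrt(3)/2 + (-1/3)*B.
Answer: sqrt(3)/2 + 1/2*γ34


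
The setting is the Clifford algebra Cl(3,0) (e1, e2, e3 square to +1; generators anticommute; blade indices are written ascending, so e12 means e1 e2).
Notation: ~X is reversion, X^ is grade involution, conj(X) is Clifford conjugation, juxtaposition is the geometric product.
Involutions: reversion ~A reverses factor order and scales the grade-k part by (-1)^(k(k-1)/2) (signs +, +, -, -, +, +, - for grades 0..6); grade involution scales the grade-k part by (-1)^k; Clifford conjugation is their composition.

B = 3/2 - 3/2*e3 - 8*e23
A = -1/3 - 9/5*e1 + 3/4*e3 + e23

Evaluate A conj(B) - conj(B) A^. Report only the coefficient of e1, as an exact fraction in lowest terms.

first term: -59/8 - 27/10*e1 - 9/2*e2 + 5/8*e3 - 27/10*e13 - 7/6*e23 - 72/5*e123
second term: -77/8 + 27/10*e1 - 15/2*e2 - 13/8*e3 - 27/10*e13 - 7/6*e23 + 72/5*e123
Answer: -27/5


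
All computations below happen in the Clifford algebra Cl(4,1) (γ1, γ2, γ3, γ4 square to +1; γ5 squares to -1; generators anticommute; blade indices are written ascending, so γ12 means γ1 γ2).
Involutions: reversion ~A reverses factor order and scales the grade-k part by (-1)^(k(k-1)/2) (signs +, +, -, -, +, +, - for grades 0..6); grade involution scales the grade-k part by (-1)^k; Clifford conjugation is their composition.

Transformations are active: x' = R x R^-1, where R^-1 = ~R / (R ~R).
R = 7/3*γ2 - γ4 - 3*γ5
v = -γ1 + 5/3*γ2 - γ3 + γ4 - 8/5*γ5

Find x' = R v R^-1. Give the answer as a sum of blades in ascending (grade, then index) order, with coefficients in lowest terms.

~R = 7/3*γ2 - γ4 - 3*γ5, and R ~R = -23/9, so R^-1 = ~R / (-23/9).
R v = -86/45 + 7/3*γ12 - γ14 - 3*γ15 - 7/3*γ23 + 4*γ24 + 19/15*γ25 - γ34 - 3*γ35 + 23/5*γ45
Answer: γ1 + 629/345*γ2 + γ3 - 287/115*γ4 - 332/115*γ5


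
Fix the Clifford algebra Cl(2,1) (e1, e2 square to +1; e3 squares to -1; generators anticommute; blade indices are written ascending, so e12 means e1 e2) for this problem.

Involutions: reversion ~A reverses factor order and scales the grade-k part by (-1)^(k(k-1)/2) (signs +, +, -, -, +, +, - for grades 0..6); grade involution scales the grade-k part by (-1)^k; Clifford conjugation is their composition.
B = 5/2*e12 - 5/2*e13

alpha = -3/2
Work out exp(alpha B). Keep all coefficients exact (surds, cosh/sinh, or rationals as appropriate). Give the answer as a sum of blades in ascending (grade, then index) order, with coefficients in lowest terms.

B^2 term by term: the squares give (5/2)^2*(e12)^2 + (-5/2)^2*(e13)^2 = 25/4*(-1) + 25/4*(+1) = 0 (each basis 2-blade squares to minus the product of its generators' squares); cross terms between blades sharing an index anticommute and cancel. So B^2 = 0.
B^2 = 0, hence only two terms survive: exp(alpha B) = 1 + alpha B (parabolic case).
Answer: 1 - 15/4*e12 + 15/4*e13


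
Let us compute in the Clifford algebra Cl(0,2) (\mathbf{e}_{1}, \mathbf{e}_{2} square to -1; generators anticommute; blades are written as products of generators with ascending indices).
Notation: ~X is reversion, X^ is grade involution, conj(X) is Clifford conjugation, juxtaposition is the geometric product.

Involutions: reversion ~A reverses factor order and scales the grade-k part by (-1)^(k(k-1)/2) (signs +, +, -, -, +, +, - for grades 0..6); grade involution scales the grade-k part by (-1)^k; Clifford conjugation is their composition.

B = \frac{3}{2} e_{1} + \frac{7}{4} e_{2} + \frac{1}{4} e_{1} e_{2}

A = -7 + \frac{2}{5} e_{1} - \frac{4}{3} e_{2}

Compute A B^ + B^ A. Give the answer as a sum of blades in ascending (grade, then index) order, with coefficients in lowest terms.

first term: -\frac{26}{15} + \frac{61}{6} e_{1} + \frac{243}{20} e_{2} - \frac{89}{20} e_{1} e_{2}
second term: -\frac{26}{15} + \frac{65}{6} e_{1} + \frac{247}{20} e_{2} + \frac{19}{20} e_{1} e_{2}
Answer: -\frac{52}{15} + 21 e_{1} + \frac{49}{2} e_{2} - \frac{7}{2} e_{1} e_{2}


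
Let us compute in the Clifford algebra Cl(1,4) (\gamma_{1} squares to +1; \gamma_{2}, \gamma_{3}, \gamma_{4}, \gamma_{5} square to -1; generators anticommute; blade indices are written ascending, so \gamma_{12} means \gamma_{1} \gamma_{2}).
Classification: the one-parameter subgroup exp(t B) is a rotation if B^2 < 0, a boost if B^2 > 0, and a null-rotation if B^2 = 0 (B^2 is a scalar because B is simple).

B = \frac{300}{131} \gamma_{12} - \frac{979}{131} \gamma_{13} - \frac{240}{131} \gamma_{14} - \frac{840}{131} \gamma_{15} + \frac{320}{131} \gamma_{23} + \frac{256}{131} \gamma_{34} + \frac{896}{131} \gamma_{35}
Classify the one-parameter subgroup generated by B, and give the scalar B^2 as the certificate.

B^2 term by term: the squares give (\frac{300}{131})^2*(\gamma_{12})^2 + (-\frac{979}{131})^2*(\gamma_{13})^2 + (-\frac{240}{131})^2*(\gamma_{14})^2 + (-\frac{840}{131})^2*(\gamma_{15})^2 + (\frac{320}{131})^2*(\gamma_{23})^2 + (\frac{256}{131})^2*(\gamma_{34})^2 + (\frac{896}{131})^2*(\gamma_{35})^2 = \frac{90000}{17161}*(+1) + \frac{958441}{17161}*(+1) + \frac{57600}{17161}*(+1) + \frac{705600}{17161}*(+1) + \frac{102400}{17161}*(-1) + \frac{65536}{17161}*(-1) + \frac{802816}{17161}*(-1) = 49 (each basis 2-blade squares to minus the product of its generators' squares); cross terms between blades sharing an index anticommute and cancel; the commuting (index-disjoint) pairs give grade-4 terms 2*c*c'*(blade product), which cancel blade by blade — \gamma_{1234}: \frac{153600}{17161} - \frac{153600}{17161} = 0; \gamma_{1235}: \frac{537600}{17161} - \frac{537600}{17161} = 0; \gamma_{1345}: \frac{430080}{17161} - \frac{430080}{17161} = 0 — confirming B is simple. So B^2 = 49.
Answer: boost, certificate B^2 = 49. The invariant at work: B^2 = 49 is unchanged by conjugation, hence its sign classifies the subgroup whatever basis B is written in.


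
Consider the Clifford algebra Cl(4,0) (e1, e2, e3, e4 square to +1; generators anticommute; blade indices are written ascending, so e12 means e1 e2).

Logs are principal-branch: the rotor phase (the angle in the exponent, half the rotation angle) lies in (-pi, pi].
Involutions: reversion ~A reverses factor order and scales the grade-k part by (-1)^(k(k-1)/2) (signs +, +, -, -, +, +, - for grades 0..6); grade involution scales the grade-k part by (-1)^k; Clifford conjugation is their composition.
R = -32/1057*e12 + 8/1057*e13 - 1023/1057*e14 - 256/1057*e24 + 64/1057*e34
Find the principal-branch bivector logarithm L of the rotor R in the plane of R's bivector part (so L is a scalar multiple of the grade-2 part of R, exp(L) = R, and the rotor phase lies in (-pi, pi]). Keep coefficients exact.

The scalar part of R is 0, so the principal-branch rotor phase is pinned; divide the bivector part by its sine to get the unit plane — L is the phase times that plane.
Concretely: cos(phase) = 0 gives phase = ±pi/2, and since phase/sin(phase) is even the sign is immaterial: L = (phase/sin(phase)) * <R>_2 = (pi/2) * <R>_2.
Answer: -16*pi/1057*e12 + 4*pi/1057*e13 - 1023*pi/2114*e14 - 128*pi/1057*e24 + 32*pi/1057*e34


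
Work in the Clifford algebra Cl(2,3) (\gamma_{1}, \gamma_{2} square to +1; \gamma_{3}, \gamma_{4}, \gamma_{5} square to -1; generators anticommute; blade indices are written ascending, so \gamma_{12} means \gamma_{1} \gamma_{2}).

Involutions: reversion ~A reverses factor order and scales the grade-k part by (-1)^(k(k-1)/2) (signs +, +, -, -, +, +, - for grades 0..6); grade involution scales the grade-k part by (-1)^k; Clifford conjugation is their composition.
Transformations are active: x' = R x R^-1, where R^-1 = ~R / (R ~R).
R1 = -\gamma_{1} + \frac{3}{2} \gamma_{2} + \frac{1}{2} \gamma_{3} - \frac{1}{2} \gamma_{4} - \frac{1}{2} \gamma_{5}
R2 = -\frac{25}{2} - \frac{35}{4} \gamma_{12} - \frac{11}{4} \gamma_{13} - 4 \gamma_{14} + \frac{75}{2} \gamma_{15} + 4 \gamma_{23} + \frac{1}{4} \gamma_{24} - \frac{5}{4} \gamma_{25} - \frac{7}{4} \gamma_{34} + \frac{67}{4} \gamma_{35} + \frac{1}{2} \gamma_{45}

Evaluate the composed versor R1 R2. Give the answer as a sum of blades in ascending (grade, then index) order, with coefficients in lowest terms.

Distribute over the terms of R1 (each basis-blade product reordered to ascending indices, repeated generators contracted through their squares):
(-\gamma_{1}) R2 = \frac{25}{2} \gamma_{1} + \frac{35}{4} \gamma_{2} + \frac{11}{4} \gamma_{3} + 4 \gamma_{4} - \frac{75}{2} \gamma_{5} - 4 \gamma_{123} - \frac{1}{4} \gamma_{124} + \frac{5}{4} \gamma_{125} + \frac{7}{4} \gamma_{134} - \frac{67}{4} \gamma_{135} - \frac{1}{2} \gamma_{145}
(\frac{3}{2} \gamma_{2}) R2 = \frac{105}{8} \gamma_{1} - \frac{75}{4} \gamma_{2} + 6 \gamma_{3} + \frac{3}{8} \gamma_{4} - \frac{15}{8} \gamma_{5} + \frac{33}{8} \gamma_{123} + 6 \gamma_{124} - \frac{225}{4} \gamma_{125} - \frac{21}{8} \gamma_{234} + \frac{201}{8} \gamma_{235} + \frac{3}{4} \gamma_{245}
(\frac{1}{2} \gamma_{3}) R2 = -\frac{11}{8} \gamma_{1} + 2 \gamma_{2} - \frac{25}{4} \gamma_{3} + \frac{7}{8} \gamma_{4} - \frac{67}{8} \gamma_{5} - \frac{35}{8} \gamma_{123} + 2 \gamma_{134} - \frac{75}{4} \gamma_{135} - \frac{1}{8} \gamma_{234} + \frac{5}{8} \gamma_{235} + \frac{1}{4} \gamma_{345}
(-\frac{1}{2} \gamma_{4}) R2 = 2 \gamma_{1} - \frac{1}{8} \gamma_{2} + \frac{7}{8} \gamma_{3} + \frac{25}{4} \gamma_{4} + \frac{1}{4} \gamma_{5} + \frac{35}{8} \gamma_{124} + \frac{11}{8} \gamma_{134} + \frac{75}{4} \gamma_{145} - 2 \gamma_{234} - \frac{5}{8} \gamma_{245} + \frac{67}{8} \gamma_{345}
(-\frac{1}{2} \gamma_{5}) R2 = -\frac{75}{4} \gamma_{1} + \frac{5}{8} \gamma_{2} - \frac{67}{8} \gamma_{3} - \frac{1}{4} \gamma_{4} + \frac{25}{4} \gamma_{5} + \frac{35}{8} \gamma_{125} + \frac{11}{8} \gamma_{135} + 2 \gamma_{145} - 2 \gamma_{235} - \frac{1}{8} \gamma_{245} + \frac{7}{8} \gamma_{345}
Summing the partial products and collecting blades:
Answer: \frac{15}{2} \gamma_{1} - \frac{15}{2} \gamma_{2} - 5 \gamma_{3} + \frac{45}{4} \gamma_{4} - \frac{165}{4} \gamma_{5} - \frac{17}{4} \gamma_{123} + \frac{81}{8} \gamma_{124} - \frac{405}{8} \gamma_{125} + \frac{41}{8} \gamma_{134} - \frac{273}{8} \gamma_{135} + \frac{81}{4} \gamma_{145} - \frac{19}{4} \gamma_{234} + \frac{95}{4} \gamma_{235} + \frac{19}{2} \gamma_{345}


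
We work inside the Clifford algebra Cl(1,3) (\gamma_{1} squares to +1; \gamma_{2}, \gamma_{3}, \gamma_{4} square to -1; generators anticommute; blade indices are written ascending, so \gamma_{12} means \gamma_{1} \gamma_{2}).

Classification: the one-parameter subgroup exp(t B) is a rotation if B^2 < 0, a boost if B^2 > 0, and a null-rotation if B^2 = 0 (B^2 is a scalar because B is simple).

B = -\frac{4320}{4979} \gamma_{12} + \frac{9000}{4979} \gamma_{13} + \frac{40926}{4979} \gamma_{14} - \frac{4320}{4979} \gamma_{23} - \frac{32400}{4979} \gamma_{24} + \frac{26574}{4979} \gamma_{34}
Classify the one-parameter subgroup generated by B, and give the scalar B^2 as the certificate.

B^2 term by term: the squares give (-\frac{4320}{4979})^2*(\gamma_{12})^2 + (\frac{9000}{4979})^2*(\gamma_{13})^2 + (\frac{40926}{4979})^2*(\gamma_{14})^2 + (-\frac{4320}{4979})^2*(\gamma_{23})^2 + (-\frac{32400}{4979})^2*(\gamma_{24})^2 + (\frac{26574}{4979})^2*(\gamma_{34})^2 = \frac{18662400}{24790441}*(+1) + \frac{81000000}{24790441}*(+1) + \frac{1674937476}{24790441}*(+1) + \frac{18662400}{24790441}*(-1) + \frac{1049760000}{24790441}*(-1) + \frac{706177476}{24790441}*(-1) = 0 (each basis 2-blade squares to minus the product of its generators' squares); cross terms between blades sharing an index anticommute and cancel; the commuting (index-disjoint) pairs give grade-4 terms 2*c*c'*(blade product), which cancel blade by blade — \gamma_{1234}: -\frac{229599360}{24790441} + \frac{583200000}{24790441} - \frac{353600640}{24790441} = 0 — confirming B is simple. So B^2 = 0.
Answer: null-rotation, certificate B^2 = 0. Key observation: B^2 = 0 is a conjugation invariant, so its sign decides the class regardless of the surface form of B.


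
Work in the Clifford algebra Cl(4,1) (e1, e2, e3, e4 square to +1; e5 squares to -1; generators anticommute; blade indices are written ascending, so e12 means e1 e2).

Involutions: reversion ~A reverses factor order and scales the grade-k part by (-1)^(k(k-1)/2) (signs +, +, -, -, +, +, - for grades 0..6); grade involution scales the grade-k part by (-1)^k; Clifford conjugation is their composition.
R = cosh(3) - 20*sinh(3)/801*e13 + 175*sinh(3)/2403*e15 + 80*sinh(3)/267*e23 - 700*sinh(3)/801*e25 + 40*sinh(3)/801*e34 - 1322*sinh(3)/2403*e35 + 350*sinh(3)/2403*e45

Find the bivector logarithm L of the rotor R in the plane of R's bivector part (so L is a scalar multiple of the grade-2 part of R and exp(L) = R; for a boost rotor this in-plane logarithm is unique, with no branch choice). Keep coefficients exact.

The scalar part of R is cosh(3), so cosh pins the rapidity up to sign — the sign comes from the bivector part; dividing that part by sinh of the rapidity yields the plane, and the in-plane L = rapidity * plane is unique because the two sign choices cancel.
Concretely: cosh(rapidity) = cosh(3) gives rapidity = ±3, and since rapidity/sinh(rapidity) is even the sign is immaterial: L = (rapidity/sinh(rapidity)) * <R>_2 = (3/sinh(3)) * <R>_2.
Answer: -20/267*e13 + 175/801*e15 + 80/89*e23 - 700/267*e25 + 40/267*e34 - 1322/801*e35 + 350/801*e45


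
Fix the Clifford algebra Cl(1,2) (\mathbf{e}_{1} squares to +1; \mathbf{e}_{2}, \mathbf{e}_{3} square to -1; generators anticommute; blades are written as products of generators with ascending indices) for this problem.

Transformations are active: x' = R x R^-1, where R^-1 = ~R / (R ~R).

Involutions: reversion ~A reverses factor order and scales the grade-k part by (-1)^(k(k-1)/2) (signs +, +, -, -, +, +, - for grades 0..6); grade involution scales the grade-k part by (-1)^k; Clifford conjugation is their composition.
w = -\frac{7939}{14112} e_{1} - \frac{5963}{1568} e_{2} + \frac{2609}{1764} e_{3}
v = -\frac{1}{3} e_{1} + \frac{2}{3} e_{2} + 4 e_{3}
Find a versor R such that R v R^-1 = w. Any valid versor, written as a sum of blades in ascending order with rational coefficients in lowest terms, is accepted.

Key observation: q(v) = q(w) = -\frac{49}{3} (sandwiches preserve the norm), so R = v + w = -\frac{12643}{14112} e_{1} - \frac{14753}{4704} e_{2} + \frac{9665}{1764} e_{3} works whenever it is invertible — the component of v along it is kept and (v - w)/2 reverses, sending v to w.
Answer: -\frac{12643}{14112} e_{1} - \frac{14753}{4704} e_{2} + \frac{9665}{1764} e_{3}
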